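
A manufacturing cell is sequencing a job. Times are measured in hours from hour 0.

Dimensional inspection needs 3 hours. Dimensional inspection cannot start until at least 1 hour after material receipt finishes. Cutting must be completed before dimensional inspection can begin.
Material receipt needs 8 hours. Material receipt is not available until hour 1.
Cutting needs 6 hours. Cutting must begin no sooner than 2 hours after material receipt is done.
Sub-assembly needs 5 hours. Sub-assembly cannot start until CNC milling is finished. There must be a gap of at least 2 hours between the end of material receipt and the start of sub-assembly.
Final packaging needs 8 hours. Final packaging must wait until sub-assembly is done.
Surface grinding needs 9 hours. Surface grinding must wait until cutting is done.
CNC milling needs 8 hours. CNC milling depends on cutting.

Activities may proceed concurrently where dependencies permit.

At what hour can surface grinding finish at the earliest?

Material receipt cannot begin until its own release at hour 1. It runs from hour 1 to 1 + 8 = hour 9.
After material receipt (finishes hour 9, plus 2-hour gap → hour 11), cutting can start at hour 11 and finishes at hour 17.
After cutting (finishes hour 17), surface grinding can start at hour 17 and finishes at hour 26.

26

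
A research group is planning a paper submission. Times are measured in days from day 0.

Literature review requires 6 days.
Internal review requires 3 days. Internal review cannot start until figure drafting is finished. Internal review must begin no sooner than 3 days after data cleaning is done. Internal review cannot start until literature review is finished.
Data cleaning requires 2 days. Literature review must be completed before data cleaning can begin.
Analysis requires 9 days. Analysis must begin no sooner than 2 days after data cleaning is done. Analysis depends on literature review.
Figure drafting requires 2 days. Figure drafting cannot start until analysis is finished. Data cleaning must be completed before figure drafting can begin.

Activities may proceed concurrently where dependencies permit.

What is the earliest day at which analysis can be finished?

Nothing blocks literature review, so it runs from day 0 to day 6.
Data cleaning waits on literature review (finishes day 6), so it starts at day 6 and finishes at 6 + 2 = day 8.
Analysis needs all of data cleaning (finishes day 8, plus 2-day gap → day 10); literature review (finishes day 6). That puts its earliest start at day 10; it finishes at 10 + 9 = day 19.

19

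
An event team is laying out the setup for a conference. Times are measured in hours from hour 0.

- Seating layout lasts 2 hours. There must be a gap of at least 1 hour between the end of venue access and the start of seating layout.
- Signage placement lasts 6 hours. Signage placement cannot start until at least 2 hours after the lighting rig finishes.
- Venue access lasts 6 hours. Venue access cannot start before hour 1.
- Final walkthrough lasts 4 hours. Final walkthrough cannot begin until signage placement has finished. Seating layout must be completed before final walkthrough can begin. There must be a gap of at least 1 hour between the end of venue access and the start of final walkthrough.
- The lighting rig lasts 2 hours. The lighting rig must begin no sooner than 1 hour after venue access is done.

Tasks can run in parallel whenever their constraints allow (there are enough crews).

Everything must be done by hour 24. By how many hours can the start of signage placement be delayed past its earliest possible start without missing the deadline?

Venue access cannot begin until its own release at hour 1. It runs from hour 1 to 1 + 6 = hour 7.
The lighting rig cannot begin until venue access (finishes hour 7, plus 1-hour gap → hour 8). It runs from hour 8 to 8 + 2 = hour 10.
After the lighting rig (finishes hour 10, plus 2-hour gap → hour 12), signage placement can start at hour 12 and finishes at hour 18.

Working backward from the deadline:
To finish by hour 24, final walkthrough (duration 4) must start no later than hour 20.
Signage placement has to be done before final walkthrough (must start by hour 20). That means finishing by hour 20, i.e. starting by 20 − 6 = hour 14.
So signage placement can start as early as hour 12 and as late as hour 14, giving 14 − 12 = 2 hours of slack.

2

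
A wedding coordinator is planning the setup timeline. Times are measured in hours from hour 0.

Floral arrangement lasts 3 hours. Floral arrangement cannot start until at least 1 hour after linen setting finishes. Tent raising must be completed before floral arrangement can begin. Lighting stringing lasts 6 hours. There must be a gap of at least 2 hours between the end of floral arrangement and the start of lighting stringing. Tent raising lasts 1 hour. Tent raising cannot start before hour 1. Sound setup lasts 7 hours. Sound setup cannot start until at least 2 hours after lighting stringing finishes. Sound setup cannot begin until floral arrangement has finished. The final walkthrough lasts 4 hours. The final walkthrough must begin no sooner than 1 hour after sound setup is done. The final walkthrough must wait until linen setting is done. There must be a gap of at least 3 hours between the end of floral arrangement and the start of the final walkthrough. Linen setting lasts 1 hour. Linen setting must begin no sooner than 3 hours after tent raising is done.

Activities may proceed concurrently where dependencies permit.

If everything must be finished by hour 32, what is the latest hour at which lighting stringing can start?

Nothing follows the final walkthrough; the deadline of hour 32 is its only limit. It must start by 32 − 4 = hour 28.
Sound setup must finish before the final walkthrough (must start by hour 28, minus 1-hour gap → hour 27). With a 7-hour duration, sound setup must start by 27 − 7 = hour 20.
Lighting stringing feeds into sound setup (must start by hour 20, minus 2-hour gap → hour 18); so lighting stringing must finish by hour 18 and therefore start by hour 12.

12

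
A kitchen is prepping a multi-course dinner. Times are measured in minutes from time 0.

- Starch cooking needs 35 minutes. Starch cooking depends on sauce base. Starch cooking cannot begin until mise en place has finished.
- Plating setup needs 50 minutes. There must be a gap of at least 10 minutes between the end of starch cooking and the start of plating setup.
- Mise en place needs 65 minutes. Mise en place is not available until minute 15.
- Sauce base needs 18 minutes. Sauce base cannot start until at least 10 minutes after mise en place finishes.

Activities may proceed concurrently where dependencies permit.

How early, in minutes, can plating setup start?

153

After its own release at minute 15, mise en place can start at minute 15 and finishes at minute 80.
Sauce base cannot begin until mise en place (finishes minute 80, plus 10-minute gap → minute 90). It runs from minute 90 to 90 + 18 = minute 108.
Starch cooking cannot start until sauce base (finishes minute 108); mise en place (finishes minute 80). The controlling bound is minute 108, so starch cooking finishes at 108 + 35 = minute 143.
Plating setup waits on starch cooking (finishes minute 143, plus 10-minute gap → minute 153), so the earliest it can start is minute 153.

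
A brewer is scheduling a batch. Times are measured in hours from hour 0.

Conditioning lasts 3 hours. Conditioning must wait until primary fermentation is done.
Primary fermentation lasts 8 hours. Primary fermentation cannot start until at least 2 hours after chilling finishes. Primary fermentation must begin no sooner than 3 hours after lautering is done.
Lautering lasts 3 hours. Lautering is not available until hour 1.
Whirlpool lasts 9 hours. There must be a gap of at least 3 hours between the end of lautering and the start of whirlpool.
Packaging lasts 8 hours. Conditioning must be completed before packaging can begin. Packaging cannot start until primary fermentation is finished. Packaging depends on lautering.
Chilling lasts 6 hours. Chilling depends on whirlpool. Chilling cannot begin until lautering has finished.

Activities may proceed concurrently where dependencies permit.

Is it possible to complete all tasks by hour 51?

Yes

Lautering cannot begin until its own release at hour 1. It runs from hour 1 to 1 + 3 = hour 4.
Whirlpool cannot begin until lautering (finishes hour 4, plus 3-hour gap → hour 7). It runs from hour 7 to 7 + 9 = hour 16.
Chilling needs all of whirlpool (finishes hour 16); lautering (finishes hour 4). That puts its earliest start at hour 16; it finishes at 16 + 6 = hour 22.
Primary fermentation has to wait for chilling (finishes hour 22, plus 2-hour gap → hour 24); lautering (finishes hour 4, plus 3-hour gap → hour 7). The latest of these is hour 24, so primary fermentation runs hour 24 to 24 + 8 = hour 32.
After primary fermentation (finishes hour 32), conditioning can start at hour 32 and finishes at hour 35.
Packaging has to wait for conditioning (finishes hour 35); primary fermentation (finishes hour 32); lautering (finishes hour 4). The latest of these is hour 35, so packaging runs hour 35 to 35 + 8 = hour 43.
Every task is finished by hour 43, which is no later than the deadline of 51, so the schedule is feasible.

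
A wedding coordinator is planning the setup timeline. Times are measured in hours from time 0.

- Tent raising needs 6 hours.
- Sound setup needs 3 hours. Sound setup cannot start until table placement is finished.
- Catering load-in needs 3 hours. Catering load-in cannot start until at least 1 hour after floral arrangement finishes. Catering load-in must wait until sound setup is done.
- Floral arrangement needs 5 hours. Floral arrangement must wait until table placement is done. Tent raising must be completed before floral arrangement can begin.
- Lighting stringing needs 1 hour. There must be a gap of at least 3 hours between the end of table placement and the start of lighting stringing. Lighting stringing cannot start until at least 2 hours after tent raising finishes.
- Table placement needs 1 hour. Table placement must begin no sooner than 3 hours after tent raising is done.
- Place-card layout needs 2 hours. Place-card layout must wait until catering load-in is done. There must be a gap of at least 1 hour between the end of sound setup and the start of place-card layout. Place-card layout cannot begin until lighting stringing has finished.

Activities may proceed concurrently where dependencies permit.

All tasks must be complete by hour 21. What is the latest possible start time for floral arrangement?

10

Place-card layout has no dependents, so it just needs to finish by hour 21. Starting by 21 − 2 = hour 19 achieves that.
Catering load-in feeds into place-card layout (must start by hour 19); so catering load-in must finish by hour 19 and therefore start by hour 16.
Since catering load-in (must start by hour 16, minus 1-hour gap → hour 15) depends on it, floral arrangement must finish by hour 15. Backing off its 5-hour duration gives a latest start of hour 10.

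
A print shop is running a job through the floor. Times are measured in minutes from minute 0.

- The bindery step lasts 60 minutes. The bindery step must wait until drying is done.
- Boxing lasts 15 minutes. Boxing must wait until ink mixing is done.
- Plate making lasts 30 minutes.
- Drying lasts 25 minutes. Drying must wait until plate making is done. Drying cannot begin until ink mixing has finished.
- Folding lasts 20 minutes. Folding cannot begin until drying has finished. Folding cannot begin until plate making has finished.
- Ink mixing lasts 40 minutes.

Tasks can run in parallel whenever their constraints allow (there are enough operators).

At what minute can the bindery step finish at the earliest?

Ink mixing can start immediately at minute 0; it finishes at minute 40.
Plate making can start immediately at minute 0; it finishes at minute 30.
For drying: plate making (finishes minute 30); ink mixing (finishes minute 40). Taking the maximum gives a start of minute 40, and it finishes at 40 + 25 = minute 65.
The bindery step cannot begin until drying (finishes minute 65). It runs from minute 65 to 65 + 60 = minute 125.

125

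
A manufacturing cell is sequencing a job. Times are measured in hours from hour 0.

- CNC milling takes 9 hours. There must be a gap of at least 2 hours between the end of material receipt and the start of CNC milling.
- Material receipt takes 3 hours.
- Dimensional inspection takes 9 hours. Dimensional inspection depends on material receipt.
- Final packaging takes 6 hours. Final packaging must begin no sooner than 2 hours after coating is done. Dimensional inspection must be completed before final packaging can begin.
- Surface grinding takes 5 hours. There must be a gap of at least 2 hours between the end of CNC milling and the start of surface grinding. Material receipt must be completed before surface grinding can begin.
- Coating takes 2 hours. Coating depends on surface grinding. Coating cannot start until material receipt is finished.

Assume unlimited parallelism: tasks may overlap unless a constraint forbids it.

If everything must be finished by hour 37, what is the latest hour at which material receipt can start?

6

Nothing follows final packaging; the deadline of hour 37 is its only limit. It must start by 37 − 6 = hour 31.
Coating has to be done before final packaging (must start by hour 31, minus 2-hour gap → hour 29). That means finishing by hour 29, i.e. starting by 29 − 2 = hour 27.
Surface grinding feeds into coating (must start by hour 27); so surface grinding must finish by hour 27 and therefore start by hour 22.
Since surface grinding (must start by hour 22, minus 2-hour gap → hour 20) depends on it, CNC milling must finish by hour 20. Backing off its 9-hour duration gives a latest start of hour 11.
Dimensional inspection feeds into final packaging (must start by hour 31); so dimensional inspection must finish by hour 31 and therefore start by hour 22.
For material receipt: CNC milling (must start by hour 11, minus 2-hour gap → hour 9); surface grinding (must start by hour 22); dimensional inspection (must start by hour 22); coating (must start by hour 27). The most restrictive is hour 9; with a 3-hour duration, material receipt must start by hour 6.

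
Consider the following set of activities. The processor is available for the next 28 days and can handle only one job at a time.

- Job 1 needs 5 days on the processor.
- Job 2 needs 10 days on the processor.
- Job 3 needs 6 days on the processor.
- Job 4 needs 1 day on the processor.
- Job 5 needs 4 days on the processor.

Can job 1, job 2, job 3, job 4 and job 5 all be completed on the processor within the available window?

Running back to back, the jobs need 5 + 10 + 6 + 1 + 4 = 26 days on the processor.
Since 26 ≤ 28, they fit within the window.

Yes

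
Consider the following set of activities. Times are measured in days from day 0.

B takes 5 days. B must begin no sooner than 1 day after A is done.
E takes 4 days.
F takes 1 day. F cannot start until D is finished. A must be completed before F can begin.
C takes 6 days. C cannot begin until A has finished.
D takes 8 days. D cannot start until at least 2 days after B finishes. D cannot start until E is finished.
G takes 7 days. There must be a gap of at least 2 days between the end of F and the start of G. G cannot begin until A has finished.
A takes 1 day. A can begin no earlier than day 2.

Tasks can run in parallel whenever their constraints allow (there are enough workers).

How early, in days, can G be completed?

29

E can start immediately at day 0; it finishes at day 4.
A waits on its own release at day 2, so it starts at day 2 and finishes at 2 + 1 = day 3.
After A (finishes day 3, plus 1-day gap → day 4), B can start at day 4 and finishes at day 9.
For D: B (finishes day 9, plus 2-day gap → day 11); E (finishes day 4). Taking the maximum gives a start of day 11, and it finishes at 11 + 8 = day 19.
F needs all of D (finishes day 19); A (finishes day 3). That puts its earliest start at day 19; it finishes at 19 + 1 = day 20.
For G: F (finishes day 20, plus 2-day gap → day 22); A (finishes day 3). Taking the maximum gives a start of day 22, and it finishes at 22 + 7 = day 29.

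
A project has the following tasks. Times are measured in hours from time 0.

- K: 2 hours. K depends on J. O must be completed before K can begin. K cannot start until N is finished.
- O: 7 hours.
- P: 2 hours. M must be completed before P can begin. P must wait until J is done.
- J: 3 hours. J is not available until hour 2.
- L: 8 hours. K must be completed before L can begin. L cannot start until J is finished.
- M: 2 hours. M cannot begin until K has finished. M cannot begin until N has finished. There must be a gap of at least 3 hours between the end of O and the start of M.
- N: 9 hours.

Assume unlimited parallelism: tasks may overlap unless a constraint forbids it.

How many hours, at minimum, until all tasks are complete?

O can start immediately at hour 0; it finishes at hour 7.
Nothing blocks N, so it runs from hour 0 to hour 9.
J waits on its own release at hour 2, so it starts at hour 2 and finishes at 2 + 3 = hour 5.
K has to wait for J (finishes hour 5); O (finishes hour 7); N (finishes hour 9). The latest of these is hour 9, so K runs hour 9 to 9 + 2 = hour 11.
M has to wait for K (finishes hour 11); N (finishes hour 9); O (finishes hour 7, plus 3-hour gap → hour 10). The latest of these is hour 11, so M runs hour 11 to 11 + 2 = hour 13.
For P: M (finishes hour 13); J (finishes hour 5). Taking the maximum gives a start of hour 13, and it finishes at 13 + 2 = hour 15.
L cannot start until K (finishes hour 11); J (finishes hour 5). The controlling bound is hour 11, so L finishes at 11 + 8 = hour 19.
All tasks are finished once the last one completes. Finish times: J at 5, K at 11, L at 19, M at 13, N at 9, O at 7, P at 15. The latest is hour 19.

19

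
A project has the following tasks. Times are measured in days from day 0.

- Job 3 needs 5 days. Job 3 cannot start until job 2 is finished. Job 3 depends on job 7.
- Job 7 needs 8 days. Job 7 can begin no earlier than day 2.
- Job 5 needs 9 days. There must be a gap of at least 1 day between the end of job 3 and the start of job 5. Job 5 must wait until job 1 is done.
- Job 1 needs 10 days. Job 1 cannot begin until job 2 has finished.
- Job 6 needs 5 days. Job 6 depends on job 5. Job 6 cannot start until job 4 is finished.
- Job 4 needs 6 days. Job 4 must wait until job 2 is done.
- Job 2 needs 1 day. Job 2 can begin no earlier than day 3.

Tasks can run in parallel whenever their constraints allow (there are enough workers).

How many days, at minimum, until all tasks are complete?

Job 7 waits on its own release at day 2, so it starts at day 2 and finishes at 2 + 8 = day 10.
Job 2 cannot begin until its own release at day 3. It runs from day 3 to 3 + 1 = day 4.
Job 4 cannot begin until job 2 (finishes day 4). It runs from day 4 to 4 + 6 = day 10.
For job 3: job 2 (finishes day 4); job 7 (finishes day 10). Taking the maximum gives a start of day 10, and it finishes at 10 + 5 = day 15.
After job 2 (finishes day 4), job 1 can start at day 4 and finishes at day 14.
Job 5 has to wait for job 3 (finishes day 15, plus 1-day gap → day 16); job 1 (finishes day 14). The latest of these is day 16, so job 5 runs day 16 to 16 + 9 = day 25.
Job 6 has to wait for job 5 (finishes day 25); job 4 (finishes day 10). The latest of these is day 25, so job 6 runs day 25 to 25 + 5 = day 30.
All tasks are finished once the last one completes. Finish times: Job 1 at 14, Job 2 at 4, Job 3 at 15, Job 4 at 10, Job 5 at 25, Job 6 at 30, Job 7 at 10. The latest is day 30.

30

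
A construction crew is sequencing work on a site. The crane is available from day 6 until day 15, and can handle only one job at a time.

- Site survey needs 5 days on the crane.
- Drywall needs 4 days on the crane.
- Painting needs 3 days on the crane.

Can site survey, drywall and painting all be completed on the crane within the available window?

No

The crane window is 15 − 6 = 9 days.
Running back to back, the jobs need 5 + 4 + 3 = 12 days on the crane.
Since 12 > 9, they cannot all fit.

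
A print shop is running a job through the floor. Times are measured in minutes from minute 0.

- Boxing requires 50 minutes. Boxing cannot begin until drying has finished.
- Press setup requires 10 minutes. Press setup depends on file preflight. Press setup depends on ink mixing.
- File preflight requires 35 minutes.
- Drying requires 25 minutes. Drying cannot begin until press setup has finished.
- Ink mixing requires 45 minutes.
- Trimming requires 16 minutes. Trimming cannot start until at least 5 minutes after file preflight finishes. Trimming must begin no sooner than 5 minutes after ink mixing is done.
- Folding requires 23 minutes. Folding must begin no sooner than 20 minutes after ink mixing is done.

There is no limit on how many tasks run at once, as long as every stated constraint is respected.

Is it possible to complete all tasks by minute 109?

Ink mixing can start immediately at minute 0; it finishes at minute 45.
After ink mixing (finishes minute 45, plus 20-minute gap → minute 65), folding can start at minute 65 and finishes at minute 88.
File preflight can start immediately at minute 0; it finishes at minute 35.
Trimming has to wait for file preflight (finishes minute 35, plus 5-minute gap → minute 40); ink mixing (finishes minute 45, plus 5-minute gap → minute 50). The latest of these is minute 50, so trimming runs minute 50 to 50 + 16 = minute 66.
For press setup: file preflight (finishes minute 35); ink mixing (finishes minute 45). Taking the maximum gives a start of minute 45, and it finishes at 45 + 10 = minute 55.
After press setup (finishes minute 55), drying can start at minute 55 and finishes at minute 80.
After drying (finishes minute 80), boxing can start at minute 80 and finishes at minute 130.
The earliest everything can be done is minute 130, which is after the deadline of 109, so it is not possible.

No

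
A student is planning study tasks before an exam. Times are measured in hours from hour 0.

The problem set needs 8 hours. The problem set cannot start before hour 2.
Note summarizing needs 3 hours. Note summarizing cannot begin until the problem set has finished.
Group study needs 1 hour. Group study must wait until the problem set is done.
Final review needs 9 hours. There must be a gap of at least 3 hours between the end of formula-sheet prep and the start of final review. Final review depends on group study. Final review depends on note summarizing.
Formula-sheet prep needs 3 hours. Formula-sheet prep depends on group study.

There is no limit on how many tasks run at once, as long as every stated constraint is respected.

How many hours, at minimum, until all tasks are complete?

26

The problem set waits on its own release at hour 2, so it starts at hour 2 and finishes at 2 + 8 = hour 10.
Note summarizing waits on the problem set (finishes hour 10), so it starts at hour 10 and finishes at 10 + 3 = hour 13.
After the problem set (finishes hour 10), group study can start at hour 10 and finishes at hour 11.
After group study (finishes hour 11), formula-sheet prep can start at hour 11 and finishes at hour 14.
For final review: formula-sheet prep (finishes hour 14, plus 3-hour gap → hour 17); group study (finishes hour 11); note summarizing (finishes hour 13). Taking the maximum gives a start of hour 17, and it finishes at 17 + 9 = hour 26.
All tasks are finished once the last one completes. Finish times: The problem set at 10, Group study at 11, Note summarizing at 13, Formula-sheet prep at 14, Final review at 26. The latest is hour 26.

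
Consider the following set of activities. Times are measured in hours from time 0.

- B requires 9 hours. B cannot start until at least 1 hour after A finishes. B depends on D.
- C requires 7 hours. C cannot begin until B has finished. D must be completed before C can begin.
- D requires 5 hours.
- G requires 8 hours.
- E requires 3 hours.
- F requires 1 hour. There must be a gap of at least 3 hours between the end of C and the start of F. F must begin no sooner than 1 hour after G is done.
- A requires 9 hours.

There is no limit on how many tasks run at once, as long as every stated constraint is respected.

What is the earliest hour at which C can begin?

Nothing blocks D, so it runs from hour 0 to hour 5.
A has no prerequisites, so it starts at hour 0 and finishes at hour 9.
B needs all of A (finishes hour 9, plus 1-hour gap → hour 10); D (finishes hour 5). That puts its earliest start at hour 10; it finishes at 10 + 9 = hour 19.
C waits on B (finishes hour 19); D (finishes hour 5). The latest of these is hour 19, which is the earliest C can start.

19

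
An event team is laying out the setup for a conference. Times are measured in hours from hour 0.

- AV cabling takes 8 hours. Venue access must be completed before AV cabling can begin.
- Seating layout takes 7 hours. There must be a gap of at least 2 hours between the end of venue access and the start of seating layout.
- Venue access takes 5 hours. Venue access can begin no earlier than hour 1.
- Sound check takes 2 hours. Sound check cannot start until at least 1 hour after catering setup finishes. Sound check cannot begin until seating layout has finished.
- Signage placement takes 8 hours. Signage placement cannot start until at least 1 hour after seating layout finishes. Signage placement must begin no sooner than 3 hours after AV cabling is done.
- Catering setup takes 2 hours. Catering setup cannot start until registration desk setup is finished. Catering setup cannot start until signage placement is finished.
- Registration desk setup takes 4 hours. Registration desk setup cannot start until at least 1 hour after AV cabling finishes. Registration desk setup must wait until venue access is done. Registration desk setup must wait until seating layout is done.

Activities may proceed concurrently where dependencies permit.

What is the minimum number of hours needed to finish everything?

After its own release at hour 1, venue access can start at hour 1 and finishes at hour 6.
After venue access (finishes hour 6, plus 2-hour gap → hour 8), seating layout can start at hour 8 and finishes at hour 15.
AV cabling cannot begin until venue access (finishes hour 6). It runs from hour 6 to 6 + 8 = hour 14.
Signage placement cannot start until seating layout (finishes hour 15, plus 1-hour gap → hour 16); AV cabling (finishes hour 14, plus 3-hour gap → hour 17). The controlling bound is hour 17, so signage placement finishes at 17 + 8 = hour 25.
Registration desk setup has to wait for AV cabling (finishes hour 14, plus 1-hour gap → hour 15); venue access (finishes hour 6); seating layout (finishes hour 15). The latest of these is hour 15, so registration desk setup runs hour 15 to 15 + 4 = hour 19.
Catering setup needs all of registration desk setup (finishes hour 19); signage placement (finishes hour 25). That puts its earliest start at hour 25; it finishes at 25 + 2 = hour 27.
Sound check has to wait for catering setup (finishes hour 27, plus 1-hour gap → hour 28); seating layout (finishes hour 15). The latest of these is hour 28, so sound check runs hour 28 to 28 + 2 = hour 30.
All tasks are finished once the last one completes. Finish times: Venue access at 6, AV cabling at 14, Seating layout at 15, Registration desk setup at 19, Signage placement at 25, Catering setup at 27, Sound check at 30. The latest is hour 30.

30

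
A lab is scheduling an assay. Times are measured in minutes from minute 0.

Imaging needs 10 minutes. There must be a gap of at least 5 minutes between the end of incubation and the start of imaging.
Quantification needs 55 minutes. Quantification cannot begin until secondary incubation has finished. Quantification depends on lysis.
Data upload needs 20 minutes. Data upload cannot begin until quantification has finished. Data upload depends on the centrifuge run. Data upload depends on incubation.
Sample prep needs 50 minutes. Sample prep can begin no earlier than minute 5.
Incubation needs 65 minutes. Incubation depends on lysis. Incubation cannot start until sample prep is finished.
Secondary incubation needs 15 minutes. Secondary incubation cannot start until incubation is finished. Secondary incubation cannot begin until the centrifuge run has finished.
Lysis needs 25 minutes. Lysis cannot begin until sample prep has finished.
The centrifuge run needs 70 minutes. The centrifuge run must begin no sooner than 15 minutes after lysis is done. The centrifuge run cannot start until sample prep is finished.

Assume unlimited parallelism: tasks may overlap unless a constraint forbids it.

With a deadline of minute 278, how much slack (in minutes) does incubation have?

Sample prep waits on its own release at minute 5, so it starts at minute 5 and finishes at 5 + 50 = minute 55.
Lysis waits on sample prep (finishes minute 55), so it starts at minute 55 and finishes at 55 + 25 = minute 80.
For incubation: lysis (finishes minute 80); sample prep (finishes minute 55). Taking the maximum gives a start of minute 80, and it finishes at 80 + 65 = minute 145.

Working backward from the deadline:
To finish by minute 278, data upload (duration 20) must start no later than minute 258.
Quantification has to be done before data upload (must start by minute 258). That means finishing by minute 258, i.e. starting by 258 − 55 = minute 203.
Secondary incubation feeds into quantification (must start by minute 203); so secondary incubation must finish by minute 203 and therefore start by minute 188.
Nothing follows imaging; the deadline of minute 278 is its only limit. It must start by 278 − 10 = minute 268.
Incubation feeds secondary incubation (must start by minute 188); imaging (must start by minute 268, minus 5-minute gap → minute 263); data upload (must start by minute 258). Taking the minimum, incubation must finish by minute 188 and start by 188 − 65 = minute 123.
So incubation can start as early as minute 80 and as late as minute 123, giving 123 − 80 = 43 minutes of slack.

43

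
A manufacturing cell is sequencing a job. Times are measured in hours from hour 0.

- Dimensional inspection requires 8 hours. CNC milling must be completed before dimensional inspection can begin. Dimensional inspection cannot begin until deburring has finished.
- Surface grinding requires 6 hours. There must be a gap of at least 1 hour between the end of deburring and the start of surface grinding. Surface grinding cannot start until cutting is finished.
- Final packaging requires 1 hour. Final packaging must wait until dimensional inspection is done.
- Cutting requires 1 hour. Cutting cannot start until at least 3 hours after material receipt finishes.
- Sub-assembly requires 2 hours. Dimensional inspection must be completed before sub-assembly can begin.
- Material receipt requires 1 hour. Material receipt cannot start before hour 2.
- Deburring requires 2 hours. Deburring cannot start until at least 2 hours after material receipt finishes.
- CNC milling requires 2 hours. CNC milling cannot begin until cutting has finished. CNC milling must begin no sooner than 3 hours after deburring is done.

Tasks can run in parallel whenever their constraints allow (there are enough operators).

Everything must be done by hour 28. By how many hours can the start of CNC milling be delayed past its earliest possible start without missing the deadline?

Material receipt waits on its own release at hour 2, so it starts at hour 2 and finishes at 2 + 1 = hour 3.
Deburring waits on material receipt (finishes hour 3, plus 2-hour gap → hour 5), so it starts at hour 5 and finishes at 5 + 2 = hour 7.
Cutting waits on material receipt (finishes hour 3, plus 3-hour gap → hour 6), so it starts at hour 6 and finishes at 6 + 1 = hour 7.
CNC milling has to wait for cutting (finishes hour 7); deburring (finishes hour 7, plus 3-hour gap → hour 10). The latest of these is hour 10, so CNC milling runs hour 10 to 10 + 2 = hour 12.

Working backward from the deadline:
Nothing follows sub-assembly; the deadline of hour 28 is its only limit. It must start by 28 − 2 = hour 26.
To finish by hour 28, final packaging (duration 1) must start no later than hour 27.
Dimensional inspection has several dependents: sub-assembly (must start by hour 26); final packaging (must start by hour 27). The earliest of those limits is hour 26, so dimensional inspection must start by 26 − 8 = hour 18.
CNC milling has to be done before dimensional inspection (must start by hour 18). That means finishing by hour 18, i.e. starting by 18 − 2 = hour 16.
So CNC milling can start as early as hour 10 and as late as hour 16, giving 16 − 10 = 6 hours of slack.

6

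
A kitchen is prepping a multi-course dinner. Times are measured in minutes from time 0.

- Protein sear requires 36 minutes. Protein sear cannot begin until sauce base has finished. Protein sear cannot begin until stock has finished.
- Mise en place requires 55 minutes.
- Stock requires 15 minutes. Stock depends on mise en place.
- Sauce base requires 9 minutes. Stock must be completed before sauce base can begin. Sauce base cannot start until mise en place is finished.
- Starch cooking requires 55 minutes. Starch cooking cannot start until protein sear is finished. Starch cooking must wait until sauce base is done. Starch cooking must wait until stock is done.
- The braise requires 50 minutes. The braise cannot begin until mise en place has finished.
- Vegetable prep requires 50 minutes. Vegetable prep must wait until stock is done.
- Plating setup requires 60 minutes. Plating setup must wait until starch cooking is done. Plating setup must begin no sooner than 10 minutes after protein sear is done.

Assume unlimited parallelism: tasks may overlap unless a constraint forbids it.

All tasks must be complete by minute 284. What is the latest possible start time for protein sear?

133

Plating setup must finish by minute 284; it takes 60 minutes, so it must start by 284 − 60 = minute 224.
Starch cooking feeds into plating setup (must start by minute 224); so starch cooking must finish by minute 224 and therefore start by minute 169.
For protein sear: starch cooking (must start by minute 169); plating setup (must start by minute 224, minus 10-minute gap → minute 214). The most restrictive is minute 169; with a 36-minute duration, protein sear must start by minute 133.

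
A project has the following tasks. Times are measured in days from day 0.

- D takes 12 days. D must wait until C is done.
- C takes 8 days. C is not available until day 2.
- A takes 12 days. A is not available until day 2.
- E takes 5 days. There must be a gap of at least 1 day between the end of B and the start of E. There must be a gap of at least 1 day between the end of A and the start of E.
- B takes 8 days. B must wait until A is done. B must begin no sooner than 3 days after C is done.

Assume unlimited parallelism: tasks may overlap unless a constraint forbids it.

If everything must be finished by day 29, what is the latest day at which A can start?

3

E has no dependents, so it just needs to finish by day 29. Starting by 29 − 5 = day 24 achieves that.
B must finish before E (must start by day 24, minus 1-day gap → day 23). With an 8-day duration, B must start by 23 − 8 = day 15.
A feeds B (must start by day 15); E (must start by day 24, minus 1-day gap → day 23). Taking the minimum, A must finish by day 15 and start by 15 − 12 = day 3.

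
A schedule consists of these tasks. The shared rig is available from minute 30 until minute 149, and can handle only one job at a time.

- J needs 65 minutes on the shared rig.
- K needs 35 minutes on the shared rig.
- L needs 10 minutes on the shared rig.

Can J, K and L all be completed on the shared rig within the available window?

The shared rig window is 149 − 30 = 119 minutes.
Running back to back, the jobs need 65 + 35 + 10 = 110 minutes on the shared rig.
Since 110 ≤ 119, they fit within the window.

Yes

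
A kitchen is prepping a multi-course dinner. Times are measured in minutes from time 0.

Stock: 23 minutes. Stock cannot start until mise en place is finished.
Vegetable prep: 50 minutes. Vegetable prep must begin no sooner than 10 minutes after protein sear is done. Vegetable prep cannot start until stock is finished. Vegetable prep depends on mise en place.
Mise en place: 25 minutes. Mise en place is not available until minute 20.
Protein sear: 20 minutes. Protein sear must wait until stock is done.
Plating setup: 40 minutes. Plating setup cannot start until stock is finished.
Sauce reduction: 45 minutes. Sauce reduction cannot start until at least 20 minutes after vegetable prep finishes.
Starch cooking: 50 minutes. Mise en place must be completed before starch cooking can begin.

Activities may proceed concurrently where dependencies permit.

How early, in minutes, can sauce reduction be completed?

213

Mise en place waits on its own release at minute 20, so it starts at minute 20 and finishes at 20 + 25 = minute 45.
Stock cannot begin until mise en place (finishes minute 45). It runs from minute 45 to 45 + 23 = minute 68.
After stock (finishes minute 68), protein sear can start at minute 68 and finishes at minute 88.
Vegetable prep has to wait for protein sear (finishes minute 88, plus 10-minute gap → minute 98); stock (finishes minute 68); mise en place (finishes minute 45). The latest of these is minute 98, so vegetable prep runs minute 98 to 98 + 50 = minute 148.
After vegetable prep (finishes minute 148, plus 20-minute gap → minute 168), sauce reduction can start at minute 168 and finishes at minute 213.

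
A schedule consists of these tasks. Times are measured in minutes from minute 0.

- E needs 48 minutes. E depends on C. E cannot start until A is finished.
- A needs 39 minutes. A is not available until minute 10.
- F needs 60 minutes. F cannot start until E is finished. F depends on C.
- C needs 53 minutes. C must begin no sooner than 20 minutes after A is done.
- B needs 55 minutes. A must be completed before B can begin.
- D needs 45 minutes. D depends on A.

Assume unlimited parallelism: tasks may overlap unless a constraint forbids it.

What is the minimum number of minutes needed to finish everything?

A cannot begin until its own release at minute 10. It runs from minute 10 to 10 + 39 = minute 49.
After A (finishes minute 49), D can start at minute 49 and finishes at minute 94.
After A (finishes minute 49, plus 20-minute gap → minute 69), C can start at minute 69 and finishes at minute 122.
E has to wait for C (finishes minute 122); A (finishes minute 49). The latest of these is minute 122, so E runs minute 122 to 122 + 48 = minute 170.
F has to wait for E (finishes minute 170); C (finishes minute 122). The latest of these is minute 170, so F runs minute 170 to 170 + 60 = minute 230.
B cannot begin until A (finishes minute 49). It runs from minute 49 to 49 + 55 = minute 104.
All tasks are finished once the last one completes. Finish times: A at 49, B at 104, C at 122, D at 94, E at 170, F at 230. The latest is minute 230.

230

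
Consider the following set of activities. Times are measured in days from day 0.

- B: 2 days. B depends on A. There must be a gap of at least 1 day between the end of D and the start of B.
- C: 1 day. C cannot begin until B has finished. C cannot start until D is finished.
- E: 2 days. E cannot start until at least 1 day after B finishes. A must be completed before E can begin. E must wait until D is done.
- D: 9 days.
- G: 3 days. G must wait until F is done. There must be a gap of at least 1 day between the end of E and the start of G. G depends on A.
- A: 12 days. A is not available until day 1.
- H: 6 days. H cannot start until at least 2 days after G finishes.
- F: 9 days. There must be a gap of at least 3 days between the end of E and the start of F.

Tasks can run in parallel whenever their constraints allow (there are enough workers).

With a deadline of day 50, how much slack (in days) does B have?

9

D has no prerequisites, so it starts at day 0 and finishes at day 9.
A waits on its own release at day 1, so it starts at day 1 and finishes at 1 + 12 = day 13.
B needs all of A (finishes day 13); D (finishes day 9, plus 1-day gap → day 10). That puts its earliest start at day 13; it finishes at 13 + 2 = day 15.

Working backward from the deadline:
Nothing follows C; the deadline of day 50 is its only limit. It must start by 50 − 1 = day 49.
Nothing follows H; the deadline of day 50 is its only limit. It must start by 50 − 6 = day 44.
G must finish before H (must start by day 44, minus 2-day gap → day 42). With a 3-day duration, G must start by 42 − 3 = day 39.
F has to be done before G (must start by day 39). That means finishing by day 39, i.e. starting by 39 − 9 = day 30.
E has several dependents: F (must start by day 30, minus 3-day gap → day 27); G (must start by day 39, minus 1-day gap → day 38). The earliest of those limits is day 27, so E must start by 27 − 2 = day 25.
B has several dependents: C (must start by day 49); E (must start by day 25, minus 1-day gap → day 24). The earliest of those limits is day 24, so B must start by 24 − 2 = day 22.
So B can start as early as day 13 and as late as day 22, giving 22 − 13 = 9 days of slack.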